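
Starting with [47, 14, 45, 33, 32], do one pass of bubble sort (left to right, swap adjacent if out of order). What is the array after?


After one pass: [14, 45, 33, 32, 47]


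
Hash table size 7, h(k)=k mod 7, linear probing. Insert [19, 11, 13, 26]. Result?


Insertions: 19->slot 5; 11->slot 4; 13->slot 6; 26->slot 0
Table: [26, None, None, None, 11, 19, 13]


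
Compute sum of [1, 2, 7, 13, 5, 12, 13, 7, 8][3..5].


Prefix sums: [0, 1, 3, 10, 23, 28, 40, 53, 60, 68]
Sum[3..5] = prefix[6] - prefix[3] = 40 - 10 = 30


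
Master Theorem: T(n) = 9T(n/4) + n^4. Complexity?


a=9, b=4, c=4. log_4(9)=1.585 < c=4. Case 3: O(n^c) = O(n^4)
Complexity: O(n^4)


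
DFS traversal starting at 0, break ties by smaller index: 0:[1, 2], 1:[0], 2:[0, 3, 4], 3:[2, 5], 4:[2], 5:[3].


DFS stack-based: start with [0]
Visit order: [0, 1, 2, 3, 5, 4]


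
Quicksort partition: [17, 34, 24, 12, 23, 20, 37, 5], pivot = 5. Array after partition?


Elements <= 5 go left of pivot.
Result: [5, 34, 24, 12, 23, 20, 37, 17], pivot at index 0


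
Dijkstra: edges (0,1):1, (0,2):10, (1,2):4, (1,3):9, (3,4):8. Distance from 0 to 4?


Dijkstra from 0:
Distances: {0: 0, 1: 1, 2: 5, 3: 10, 4: 18}
Shortest distance to 4 = 18, path = [0, 1, 3, 4]


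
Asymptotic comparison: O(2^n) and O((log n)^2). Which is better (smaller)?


polylogarithmic grows slower than exponential
O((log n)^2) is asymptotically smaller; O(2^n) grows faster


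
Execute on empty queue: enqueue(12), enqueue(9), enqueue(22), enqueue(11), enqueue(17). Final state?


enqueue(12) -> [12]
enqueue(9) -> [12, 9]
enqueue(22) -> [12, 9, 22]
enqueue(11) -> [12, 9, 22, 11]
enqueue(17) -> [12, 9, 22, 11, 17]
Final queue (front to back): [12, 9, 22, 11, 17]


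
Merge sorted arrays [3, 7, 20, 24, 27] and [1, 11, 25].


Compare heads, take smaller each step.
Merged: [1, 3, 7, 11, 20, 24, 25, 27]


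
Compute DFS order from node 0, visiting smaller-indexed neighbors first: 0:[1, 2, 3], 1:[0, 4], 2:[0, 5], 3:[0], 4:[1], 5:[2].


DFS stack-based: start with [0]
Visit order: [0, 1, 4, 2, 5, 3]


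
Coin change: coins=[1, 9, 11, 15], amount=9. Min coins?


dp[0]=0; dp[i]=1+min(dp[i-c] for c in coins)
...dp[4]=4, dp[5]=5, dp[6]=6, dp[7]=7, dp[8]=8, dp[9]=1
Minimum coins for 9 = 1


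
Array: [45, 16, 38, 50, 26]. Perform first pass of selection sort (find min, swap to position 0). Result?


After one pass: [16, 45, 38, 50, 26]


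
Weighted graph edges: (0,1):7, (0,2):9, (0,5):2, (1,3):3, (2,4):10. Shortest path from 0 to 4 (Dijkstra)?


Dijkstra from 0:
Distances: {0: 0, 1: 7, 2: 9, 3: 10, 4: 19, 5: 2}
Shortest distance to 4 = 19, path = [0, 2, 4]


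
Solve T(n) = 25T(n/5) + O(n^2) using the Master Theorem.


a=25, b=5, c=2. log_5(25)=2 = c=2. Case 2: O(n^c log n) = O(n^2 log n)
Complexity: O(n^2 log n)


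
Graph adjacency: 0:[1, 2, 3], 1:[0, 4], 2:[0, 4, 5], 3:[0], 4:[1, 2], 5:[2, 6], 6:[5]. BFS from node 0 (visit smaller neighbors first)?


BFS queue: start with [0]
Visit order: [0, 1, 2, 3, 4, 5, 6]


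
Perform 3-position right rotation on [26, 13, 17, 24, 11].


Right rotate by 3: [17, 24, 11, 26, 13]


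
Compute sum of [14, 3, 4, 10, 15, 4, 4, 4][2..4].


Prefix sums: [0, 14, 17, 21, 31, 46, 50, 54, 58]
Sum[2..4] = prefix[5] - prefix[2] = 46 - 17 = 29


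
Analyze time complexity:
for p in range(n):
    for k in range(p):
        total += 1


Per nesting level: O(n) * O(n) [triangular over p] = O(n^2)
Complexity: O(n^2)


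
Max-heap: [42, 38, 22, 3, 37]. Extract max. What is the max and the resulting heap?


Max = 42
Replace root with last, heapify down
Resulting heap: [38, 37, 22, 3]


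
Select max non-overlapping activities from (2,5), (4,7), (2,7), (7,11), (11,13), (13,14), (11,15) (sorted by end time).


Greedy: pick earliest-ending, then skip overlaps.
Selected (4 activities): [(2, 5), (7, 11), (11, 13), (13, 14)]


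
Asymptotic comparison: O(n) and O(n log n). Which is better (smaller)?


linear grows slower than linearithmic
O(n) is asymptotically smaller; O(n log n) grows faster


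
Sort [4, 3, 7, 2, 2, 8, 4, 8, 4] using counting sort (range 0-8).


Count array: [0, 0, 2, 1, 3, 0, 0, 1, 2]
Reconstruct: [2, 2, 3, 4, 4, 4, 7, 8, 8]


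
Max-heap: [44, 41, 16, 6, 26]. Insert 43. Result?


Append 43: [44, 41, 16, 6, 26, 43]
Bubble up: swap idx 5(43) with idx 2(16)
Result: [44, 41, 43, 6, 26, 16]


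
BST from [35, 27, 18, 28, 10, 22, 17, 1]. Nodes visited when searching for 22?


BST root = 35
Search for 22: compare at each node
Path: [35, 27, 18, 22]


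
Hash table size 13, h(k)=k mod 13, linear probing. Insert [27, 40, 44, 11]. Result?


Insertions: 27->slot 1; 40->slot 2; 44->slot 5; 11->slot 11
Table: [None, 27, 40, None, None, 44, None, None, None, None, None, 11, None]


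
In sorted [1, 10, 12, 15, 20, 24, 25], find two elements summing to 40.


Two pointers: lo=0, hi=6
Found pair: (15, 25) summing to 40


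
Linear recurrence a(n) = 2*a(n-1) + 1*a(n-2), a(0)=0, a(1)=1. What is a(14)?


Build bottom-up:
...a(12)=13860, a(13)=33461, a(14)=2*33461+1*13860=80782


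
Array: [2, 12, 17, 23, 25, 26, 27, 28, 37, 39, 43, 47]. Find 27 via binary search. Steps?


Search for 27:
[0,11] mid=5 arr[5]=26
[6,11] mid=8 arr[8]=37
[6,7] mid=6 arr[6]=27
Total: 3 comparisons


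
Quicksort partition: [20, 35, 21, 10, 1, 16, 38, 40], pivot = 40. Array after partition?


Elements <= 40 go left of pivot.
Result: [20, 35, 21, 10, 1, 16, 38, 40], pivot at index 7


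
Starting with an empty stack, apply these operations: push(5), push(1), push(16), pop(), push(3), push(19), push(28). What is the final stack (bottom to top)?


push(5) -> [5]
push(1) -> [5, 1]
push(16) -> [5, 1, 16]
pop() returns 16 -> [5, 1]
push(3) -> [5, 1, 3]
push(19) -> [5, 1, 3, 19]
push(28) -> [5, 1, 3, 19, 28]
Final stack (bottom to top): [5, 1, 3, 19, 28]


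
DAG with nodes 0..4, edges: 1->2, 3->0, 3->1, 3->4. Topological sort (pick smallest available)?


Kahn's algorithm, process smallest node first
Order: [3, 0, 1, 2, 4]


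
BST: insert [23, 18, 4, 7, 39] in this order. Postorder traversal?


Root = 23; build tree by BST insertion.
Postorder traversal: [7, 4, 18, 39, 23]


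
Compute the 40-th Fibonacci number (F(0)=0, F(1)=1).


F(n)=F(n-1)+F(n-2)
...F(38)=39088169, F(39)=63245986, F(40)=102334155


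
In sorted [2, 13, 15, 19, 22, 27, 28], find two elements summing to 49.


Two pointers: lo=0, hi=6
Found pair: (22, 27) summing to 49


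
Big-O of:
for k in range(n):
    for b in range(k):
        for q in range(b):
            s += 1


Per nesting level: O(n) * O(n) [triangular over k] * O(n) [triangular over b] = O(n^3)
Complexity: O(n^3)


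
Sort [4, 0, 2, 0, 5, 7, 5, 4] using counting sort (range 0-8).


Count array: [2, 0, 1, 0, 2, 2, 0, 1, 0]
Reconstruct: [0, 0, 2, 4, 4, 5, 5, 7]


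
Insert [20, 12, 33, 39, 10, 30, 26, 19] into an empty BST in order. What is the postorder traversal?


Root = 20; build tree by BST insertion.
Postorder traversal: [10, 19, 12, 26, 30, 39, 33, 20]


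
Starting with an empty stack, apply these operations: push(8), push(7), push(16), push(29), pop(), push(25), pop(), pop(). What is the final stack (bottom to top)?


push(8) -> [8]
push(7) -> [8, 7]
push(16) -> [8, 7, 16]
push(29) -> [8, 7, 16, 29]
pop() returns 29 -> [8, 7, 16]
push(25) -> [8, 7, 16, 25]
pop() returns 25 -> [8, 7, 16]
pop() returns 16 -> [8, 7]
Final stack (bottom to top): [8, 7]


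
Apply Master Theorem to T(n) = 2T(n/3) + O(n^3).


a=2, b=3, c=3. log_3(2)=0.631 < c=3. Case 3: O(n^c) = O(n^3)
Complexity: O(n^3)


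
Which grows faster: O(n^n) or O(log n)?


logarithmic grows slower than n^n
O(log n) is asymptotically smaller; O(n^n) grows faster


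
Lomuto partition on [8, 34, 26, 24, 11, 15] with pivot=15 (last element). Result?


Elements <= 15 go left of pivot.
Result: [8, 11, 15, 24, 34, 26], pivot at index 2


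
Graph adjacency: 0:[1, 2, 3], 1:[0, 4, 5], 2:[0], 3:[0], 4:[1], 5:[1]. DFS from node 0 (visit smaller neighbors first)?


DFS stack-based: start with [0]
Visit order: [0, 1, 4, 5, 2, 3]


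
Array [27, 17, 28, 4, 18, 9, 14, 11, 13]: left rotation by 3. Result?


Left rotate by 3: [4, 18, 9, 14, 11, 13, 27, 17, 28]


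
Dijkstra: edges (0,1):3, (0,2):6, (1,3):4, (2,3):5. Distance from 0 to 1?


Dijkstra from 0:
Distances: {0: 0, 1: 3, 2: 6, 3: 7}
Shortest distance to 1 = 3, path = [0, 1]


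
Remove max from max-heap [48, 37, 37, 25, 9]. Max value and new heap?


Max = 48
Replace root with last, heapify down
Resulting heap: [37, 25, 37, 9]


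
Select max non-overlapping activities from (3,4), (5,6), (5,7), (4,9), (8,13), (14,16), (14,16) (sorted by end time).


Greedy: pick earliest-ending, then skip overlaps.
Selected (4 activities): [(3, 4), (5, 6), (8, 13), (14, 16)]


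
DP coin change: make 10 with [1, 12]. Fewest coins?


dp[0]=0; dp[i]=1+min(dp[i-c] for c in coins)
...dp[5]=5, dp[6]=6, dp[7]=7, dp[8]=8, dp[9]=9, dp[10]=10
Minimum coins for 10 = 10


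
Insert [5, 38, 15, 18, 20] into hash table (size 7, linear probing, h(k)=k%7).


Insertions: 5->slot 5; 38->slot 3; 15->slot 1; 18->slot 4; 20->slot 6
Table: [None, 15, None, 38, 18, 5, 20]


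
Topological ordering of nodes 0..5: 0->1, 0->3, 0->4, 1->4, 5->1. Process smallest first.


Kahn's algorithm, process smallest node first
Order: [0, 2, 3, 5, 1, 4]


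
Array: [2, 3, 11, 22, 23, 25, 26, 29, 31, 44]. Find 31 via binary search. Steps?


Search for 31:
[0,9] mid=4 arr[4]=23
[5,9] mid=7 arr[7]=29
[8,9] mid=8 arr[8]=31
Total: 3 comparisons


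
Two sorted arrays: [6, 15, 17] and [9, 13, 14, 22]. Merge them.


Compare heads, take smaller each step.
Merged: [6, 9, 13, 14, 15, 17, 22]


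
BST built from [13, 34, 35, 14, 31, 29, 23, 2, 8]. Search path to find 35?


BST root = 13
Search for 35: compare at each node
Path: [13, 34, 35]


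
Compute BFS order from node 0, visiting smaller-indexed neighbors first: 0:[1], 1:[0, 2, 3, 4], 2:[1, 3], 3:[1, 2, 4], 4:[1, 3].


BFS queue: start with [0]
Visit order: [0, 1, 2, 3, 4]


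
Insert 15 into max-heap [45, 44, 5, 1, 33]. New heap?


Append 15: [45, 44, 5, 1, 33, 15]
Bubble up: swap idx 5(15) with idx 2(5)
Result: [45, 44, 15, 1, 33, 5]


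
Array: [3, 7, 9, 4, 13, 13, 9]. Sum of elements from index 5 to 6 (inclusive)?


Prefix sums: [0, 3, 10, 19, 23, 36, 49, 58]
Sum[5..6] = prefix[7] - prefix[5] = 58 - 36 = 22


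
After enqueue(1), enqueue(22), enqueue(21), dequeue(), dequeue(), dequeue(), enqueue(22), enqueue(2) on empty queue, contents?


enqueue(1) -> [1]
enqueue(22) -> [1, 22]
enqueue(21) -> [1, 22, 21]
dequeue() returns 1 -> [22, 21]
dequeue() returns 22 -> [21]
dequeue() returns 21 -> []
enqueue(22) -> [22]
enqueue(2) -> [22, 2]
Final queue (front to back): [22, 2]


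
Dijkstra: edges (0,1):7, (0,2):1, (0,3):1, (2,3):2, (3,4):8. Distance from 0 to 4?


Dijkstra from 0:
Distances: {0: 0, 1: 7, 2: 1, 3: 1, 4: 9}
Shortest distance to 4 = 9, path = [0, 3, 4]


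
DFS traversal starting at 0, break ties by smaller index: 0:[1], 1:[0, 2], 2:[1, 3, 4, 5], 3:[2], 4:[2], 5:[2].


DFS stack-based: start with [0]
Visit order: [0, 1, 2, 3, 4, 5]


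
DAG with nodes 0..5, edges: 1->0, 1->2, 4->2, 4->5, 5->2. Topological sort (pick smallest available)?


Kahn's algorithm, process smallest node first
Order: [1, 0, 3, 4, 5, 2]


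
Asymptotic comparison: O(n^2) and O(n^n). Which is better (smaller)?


quadratic grows slower than n^n
O(n^2) is asymptotically smaller; O(n^n) grows faster


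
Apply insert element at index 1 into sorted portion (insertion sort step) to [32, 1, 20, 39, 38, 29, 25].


After one pass: [1, 32, 20, 39, 38, 29, 25]


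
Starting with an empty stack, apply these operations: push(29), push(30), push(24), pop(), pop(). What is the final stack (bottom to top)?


push(29) -> [29]
push(30) -> [29, 30]
push(24) -> [29, 30, 24]
pop() returns 24 -> [29, 30]
pop() returns 30 -> [29]
Final stack (bottom to top): [29]


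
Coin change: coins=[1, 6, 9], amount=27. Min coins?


dp[0]=0; dp[i]=1+min(dp[i-c] for c in coins)
...dp[22]=4, dp[23]=5, dp[24]=3, dp[25]=4, dp[26]=5, dp[27]=3
Minimum coins for 27 = 3


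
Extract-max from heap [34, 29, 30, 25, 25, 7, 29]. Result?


Max = 34
Replace root with last, heapify down
Resulting heap: [30, 29, 29, 25, 25, 7]


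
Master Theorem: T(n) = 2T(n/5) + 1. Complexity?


a=2, b=5, c=0. log_5(2)=0.431 > c=0. Case 1: O(n^log_b(a)) = O(n^0.431)
Complexity: O(n^0.431)


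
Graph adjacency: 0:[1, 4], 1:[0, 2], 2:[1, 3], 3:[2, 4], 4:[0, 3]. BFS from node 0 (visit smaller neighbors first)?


BFS queue: start with [0]
Visit order: [0, 1, 4, 2, 3]


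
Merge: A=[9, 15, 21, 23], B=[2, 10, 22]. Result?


Compare heads, take smaller each step.
Merged: [2, 9, 10, 15, 21, 22, 23]


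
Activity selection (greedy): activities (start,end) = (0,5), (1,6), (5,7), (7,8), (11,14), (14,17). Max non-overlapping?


Greedy: pick earliest-ending, then skip overlaps.
Selected (5 activities): [(0, 5), (5, 7), (7, 8), (11, 14), (14, 17)]


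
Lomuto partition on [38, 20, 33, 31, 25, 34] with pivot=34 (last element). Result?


Elements <= 34 go left of pivot.
Result: [20, 33, 31, 25, 34, 38], pivot at index 4


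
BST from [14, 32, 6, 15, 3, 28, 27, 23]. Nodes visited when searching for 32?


BST root = 14
Search for 32: compare at each node
Path: [14, 32]


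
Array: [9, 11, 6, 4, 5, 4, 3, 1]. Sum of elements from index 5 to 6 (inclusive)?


Prefix sums: [0, 9, 20, 26, 30, 35, 39, 42, 43]
Sum[5..6] = prefix[7] - prefix[5] = 42 - 35 = 7


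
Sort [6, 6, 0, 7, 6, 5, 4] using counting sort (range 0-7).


Count array: [1, 0, 0, 0, 1, 1, 3, 1]
Reconstruct: [0, 4, 5, 6, 6, 6, 7]


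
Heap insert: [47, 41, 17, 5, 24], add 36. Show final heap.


Append 36: [47, 41, 17, 5, 24, 36]
Bubble up: swap idx 5(36) with idx 2(17)
Result: [47, 41, 36, 5, 24, 17]


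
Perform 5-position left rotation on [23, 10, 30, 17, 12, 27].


Left rotate by 5: [27, 23, 10, 30, 17, 12]


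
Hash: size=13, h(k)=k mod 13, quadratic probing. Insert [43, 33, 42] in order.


Insertions: 43->slot 4; 33->slot 7; 42->slot 3
Table: [None, None, None, 42, 43, None, None, 33, None, None, None, None, None]


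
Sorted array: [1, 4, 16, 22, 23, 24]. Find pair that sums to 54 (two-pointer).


Two pointers: lo=0, hi=5
No pair sums to 54


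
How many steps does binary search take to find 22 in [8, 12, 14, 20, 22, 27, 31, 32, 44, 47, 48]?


Search for 22:
[0,10] mid=5 arr[5]=27
[0,4] mid=2 arr[2]=14
[3,4] mid=3 arr[3]=20
[4,4] mid=4 arr[4]=22
Total: 4 comparisons


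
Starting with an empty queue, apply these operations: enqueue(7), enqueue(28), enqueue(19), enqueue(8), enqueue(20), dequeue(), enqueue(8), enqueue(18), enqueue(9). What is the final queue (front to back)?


enqueue(7) -> [7]
enqueue(28) -> [7, 28]
enqueue(19) -> [7, 28, 19]
enqueue(8) -> [7, 28, 19, 8]
enqueue(20) -> [7, 28, 19, 8, 20]
dequeue() returns 7 -> [28, 19, 8, 20]
enqueue(8) -> [28, 19, 8, 20, 8]
enqueue(18) -> [28, 19, 8, 20, 8, 18]
enqueue(9) -> [28, 19, 8, 20, 8, 18, 9]
Final queue (front to back): [28, 19, 8, 20, 8, 18, 9]


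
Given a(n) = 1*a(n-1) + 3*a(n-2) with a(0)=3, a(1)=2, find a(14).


Build bottom-up:
...a(12)=36467, a(13)=83858, a(14)=1*83858+3*36467=193259


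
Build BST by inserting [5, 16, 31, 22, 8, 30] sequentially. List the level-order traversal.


Root = 5; build tree by BST insertion.
Level-Order traversal: [5, 16, 8, 31, 22, 30]


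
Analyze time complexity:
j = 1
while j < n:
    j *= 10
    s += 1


Per nesting level: O(log n) = O(log n)
Complexity: O(log n)


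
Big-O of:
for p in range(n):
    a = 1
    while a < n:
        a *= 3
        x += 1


Per nesting level: O(n) * O(log n) = O(n log n)
Complexity: O(n log n)


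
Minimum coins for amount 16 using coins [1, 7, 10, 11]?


dp[0]=0; dp[i]=1+min(dp[i-c] for c in coins)
...dp[11]=1, dp[12]=2, dp[13]=3, dp[14]=2, dp[15]=3, dp[16]=4
Minimum coins for 16 = 4


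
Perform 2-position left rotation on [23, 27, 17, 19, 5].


Left rotate by 2: [17, 19, 5, 23, 27]


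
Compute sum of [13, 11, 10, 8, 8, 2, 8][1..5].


Prefix sums: [0, 13, 24, 34, 42, 50, 52, 60]
Sum[1..5] = prefix[6] - prefix[1] = 52 - 13 = 39


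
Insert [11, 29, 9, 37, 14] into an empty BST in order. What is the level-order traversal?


Root = 11; build tree by BST insertion.
Level-Order traversal: [11, 9, 29, 14, 37]


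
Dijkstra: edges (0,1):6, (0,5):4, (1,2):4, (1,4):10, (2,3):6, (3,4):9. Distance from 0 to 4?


Dijkstra from 0:
Distances: {0: 0, 1: 6, 2: 10, 3: 16, 4: 16, 5: 4}
Shortest distance to 4 = 16, path = [0, 1, 4]


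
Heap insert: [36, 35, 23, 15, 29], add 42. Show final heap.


Append 42: [36, 35, 23, 15, 29, 42]
Bubble up: swap idx 5(42) with idx 2(23); swap idx 2(42) with idx 0(36)
Result: [42, 35, 36, 15, 29, 23]


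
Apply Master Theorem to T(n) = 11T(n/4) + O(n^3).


a=11, b=4, c=3. log_4(11)=1.730 < c=3. Case 3: O(n^c) = O(n^3)
Complexity: O(n^3)


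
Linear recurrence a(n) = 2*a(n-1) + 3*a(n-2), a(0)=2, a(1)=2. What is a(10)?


Build bottom-up:
...a(8)=6562, a(9)=19682, a(10)=2*19682+3*6562=59050


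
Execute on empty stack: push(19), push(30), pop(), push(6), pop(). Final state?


push(19) -> [19]
push(30) -> [19, 30]
pop() returns 30 -> [19]
push(6) -> [19, 6]
pop() returns 6 -> [19]
Final stack (bottom to top): [19]


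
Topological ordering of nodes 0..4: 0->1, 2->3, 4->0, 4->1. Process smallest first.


Kahn's algorithm, process smallest node first
Order: [2, 3, 4, 0, 1]


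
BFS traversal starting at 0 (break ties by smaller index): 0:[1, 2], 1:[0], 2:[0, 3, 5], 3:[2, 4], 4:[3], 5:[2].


BFS queue: start with [0]
Visit order: [0, 1, 2, 3, 5, 4]


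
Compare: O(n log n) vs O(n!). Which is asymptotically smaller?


linearithmic grows slower than factorial
O(n log n) is asymptotically smaller; O(n!) grows faster


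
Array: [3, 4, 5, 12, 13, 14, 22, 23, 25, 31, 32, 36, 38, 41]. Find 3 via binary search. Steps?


Search for 3:
[0,13] mid=6 arr[6]=22
[0,5] mid=2 arr[2]=5
[0,1] mid=0 arr[0]=3
Total: 3 comparisons


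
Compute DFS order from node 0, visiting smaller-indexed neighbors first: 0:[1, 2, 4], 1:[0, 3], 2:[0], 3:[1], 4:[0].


DFS stack-based: start with [0]
Visit order: [0, 1, 3, 2, 4]


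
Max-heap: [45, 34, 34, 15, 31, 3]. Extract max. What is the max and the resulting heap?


Max = 45
Replace root with last, heapify down
Resulting heap: [34, 31, 34, 15, 3]


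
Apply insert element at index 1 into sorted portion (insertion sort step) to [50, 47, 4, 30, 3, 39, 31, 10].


After one pass: [47, 50, 4, 30, 3, 39, 31, 10]


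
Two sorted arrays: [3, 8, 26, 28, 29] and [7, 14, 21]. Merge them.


Compare heads, take smaller each step.
Merged: [3, 7, 8, 14, 21, 26, 28, 29]


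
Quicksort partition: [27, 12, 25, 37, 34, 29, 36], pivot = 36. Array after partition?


Elements <= 36 go left of pivot.
Result: [27, 12, 25, 34, 29, 36, 37], pivot at index 5


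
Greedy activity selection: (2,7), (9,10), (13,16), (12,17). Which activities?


Greedy: pick earliest-ending, then skip overlaps.
Selected (3 activities): [(2, 7), (9, 10), (13, 16)]


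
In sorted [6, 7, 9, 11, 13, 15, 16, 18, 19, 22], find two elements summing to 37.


Two pointers: lo=0, hi=9
Found pair: (15, 22) summing to 37


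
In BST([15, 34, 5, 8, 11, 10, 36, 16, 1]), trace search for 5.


BST root = 15
Search for 5: compare at each node
Path: [15, 5]


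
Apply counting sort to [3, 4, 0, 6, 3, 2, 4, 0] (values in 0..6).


Count array: [2, 0, 1, 2, 2, 0, 1]
Reconstruct: [0, 0, 2, 3, 3, 4, 4, 6]


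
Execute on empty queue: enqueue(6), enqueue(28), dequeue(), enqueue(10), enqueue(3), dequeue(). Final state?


enqueue(6) -> [6]
enqueue(28) -> [6, 28]
dequeue() returns 6 -> [28]
enqueue(10) -> [28, 10]
enqueue(3) -> [28, 10, 3]
dequeue() returns 28 -> [10, 3]
Final queue (front to back): [10, 3]


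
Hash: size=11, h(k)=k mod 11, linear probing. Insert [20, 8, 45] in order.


Insertions: 20->slot 9; 8->slot 8; 45->slot 1
Table: [None, 45, None, None, None, None, None, None, 8, 20, None]


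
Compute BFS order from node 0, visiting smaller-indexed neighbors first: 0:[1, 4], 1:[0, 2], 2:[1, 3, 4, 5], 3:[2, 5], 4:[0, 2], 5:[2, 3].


BFS queue: start with [0]
Visit order: [0, 1, 4, 2, 3, 5]


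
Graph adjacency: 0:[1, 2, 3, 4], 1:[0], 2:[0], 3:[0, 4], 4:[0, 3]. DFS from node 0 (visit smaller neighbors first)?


DFS stack-based: start with [0]
Visit order: [0, 1, 2, 3, 4]


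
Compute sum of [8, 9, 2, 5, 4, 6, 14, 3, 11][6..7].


Prefix sums: [0, 8, 17, 19, 24, 28, 34, 48, 51, 62]
Sum[6..7] = prefix[8] - prefix[6] = 51 - 34 = 17


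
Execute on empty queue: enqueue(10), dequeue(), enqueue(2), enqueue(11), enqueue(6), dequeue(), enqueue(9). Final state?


enqueue(10) -> [10]
dequeue() returns 10 -> []
enqueue(2) -> [2]
enqueue(11) -> [2, 11]
enqueue(6) -> [2, 11, 6]
dequeue() returns 2 -> [11, 6]
enqueue(9) -> [11, 6, 9]
Final queue (front to back): [11, 6, 9]


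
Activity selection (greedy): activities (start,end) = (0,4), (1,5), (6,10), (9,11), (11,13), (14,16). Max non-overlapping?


Greedy: pick earliest-ending, then skip overlaps.
Selected (4 activities): [(0, 4), (6, 10), (11, 13), (14, 16)]


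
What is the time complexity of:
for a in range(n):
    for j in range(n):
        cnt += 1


Per nesting level: O(n) * O(n) = O(n^2)
Complexity: O(n^2)


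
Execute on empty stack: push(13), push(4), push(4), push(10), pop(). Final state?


push(13) -> [13]
push(4) -> [13, 4]
push(4) -> [13, 4, 4]
push(10) -> [13, 4, 4, 10]
pop() returns 10 -> [13, 4, 4]
Final stack (bottom to top): [13, 4, 4]


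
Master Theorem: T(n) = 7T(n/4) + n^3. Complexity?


a=7, b=4, c=3. log_4(7)=1.404 < c=3. Case 3: O(n^c) = O(n^3)
Complexity: O(n^3)


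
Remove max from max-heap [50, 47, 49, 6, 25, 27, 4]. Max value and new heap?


Max = 50
Replace root with last, heapify down
Resulting heap: [49, 47, 27, 6, 25, 4]


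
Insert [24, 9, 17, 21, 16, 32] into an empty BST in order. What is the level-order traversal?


Root = 24; build tree by BST insertion.
Level-Order traversal: [24, 9, 32, 17, 16, 21]


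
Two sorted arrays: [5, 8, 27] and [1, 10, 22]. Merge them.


Compare heads, take smaller each step.
Merged: [1, 5, 8, 10, 22, 27]


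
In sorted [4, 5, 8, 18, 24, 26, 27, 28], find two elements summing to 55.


Two pointers: lo=0, hi=7
Found pair: (27, 28) summing to 55


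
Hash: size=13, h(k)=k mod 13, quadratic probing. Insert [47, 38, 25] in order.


Insertions: 47->slot 8; 38->slot 12; 25->slot 0
Table: [25, None, None, None, None, None, None, None, 47, None, None, None, 38]


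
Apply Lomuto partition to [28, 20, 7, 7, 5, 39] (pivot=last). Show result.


Elements <= 39 go left of pivot.
Result: [28, 20, 7, 7, 5, 39], pivot at index 5


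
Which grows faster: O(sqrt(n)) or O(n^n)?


sublinear grows slower than n^n
O(sqrt(n)) is asymptotically smaller; O(n^n) grows faster


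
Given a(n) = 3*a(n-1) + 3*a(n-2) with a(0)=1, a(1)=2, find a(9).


Build bottom-up:
...a(7)=6858, a(8)=26001, a(9)=3*26001+3*6858=98577


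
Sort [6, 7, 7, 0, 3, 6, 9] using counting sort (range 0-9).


Count array: [1, 0, 0, 1, 0, 0, 2, 2, 0, 1]
Reconstruct: [0, 3, 6, 6, 7, 7, 9]


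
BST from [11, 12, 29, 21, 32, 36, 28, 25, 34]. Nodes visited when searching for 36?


BST root = 11
Search for 36: compare at each node
Path: [11, 12, 29, 32, 36]


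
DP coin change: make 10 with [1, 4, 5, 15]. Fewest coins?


dp[0]=0; dp[i]=1+min(dp[i-c] for c in coins)
...dp[5]=1, dp[6]=2, dp[7]=3, dp[8]=2, dp[9]=2, dp[10]=2
Minimum coins for 10 = 2


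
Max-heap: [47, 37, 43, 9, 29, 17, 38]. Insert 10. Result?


Append 10: [47, 37, 43, 9, 29, 17, 38, 10]
Bubble up: swap idx 7(10) with idx 3(9)
Result: [47, 37, 43, 10, 29, 17, 38, 9]


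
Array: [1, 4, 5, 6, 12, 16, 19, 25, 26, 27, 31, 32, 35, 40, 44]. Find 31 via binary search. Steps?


Search for 31:
[0,14] mid=7 arr[7]=25
[8,14] mid=11 arr[11]=32
[8,10] mid=9 arr[9]=27
[10,10] mid=10 arr[10]=31
Total: 4 comparisons


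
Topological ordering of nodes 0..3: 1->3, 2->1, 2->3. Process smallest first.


Kahn's algorithm, process smallest node first
Order: [0, 2, 1, 3]


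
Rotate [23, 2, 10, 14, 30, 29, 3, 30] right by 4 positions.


Right rotate by 4: [30, 29, 3, 30, 23, 2, 10, 14]


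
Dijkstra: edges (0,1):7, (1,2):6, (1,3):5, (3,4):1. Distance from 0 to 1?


Dijkstra from 0:
Distances: {0: 0, 1: 7, 2: 13, 3: 12, 4: 13}
Shortest distance to 1 = 7, path = [0, 1]


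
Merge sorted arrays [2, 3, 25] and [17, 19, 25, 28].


Compare heads, take smaller each step.
Merged: [2, 3, 17, 19, 25, 25, 28]


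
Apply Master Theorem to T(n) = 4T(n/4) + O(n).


a=4, b=4, c=1. log_4(4)=1 = c=1. Case 2: O(n^c log n) = O(n log n)
Complexity: O(n log n)


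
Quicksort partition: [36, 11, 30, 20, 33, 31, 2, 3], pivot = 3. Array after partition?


Elements <= 3 go left of pivot.
Result: [2, 3, 30, 20, 33, 31, 36, 11], pivot at index 1


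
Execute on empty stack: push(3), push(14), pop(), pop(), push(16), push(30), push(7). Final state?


push(3) -> [3]
push(14) -> [3, 14]
pop() returns 14 -> [3]
pop() returns 3 -> []
push(16) -> [16]
push(30) -> [16, 30]
push(7) -> [16, 30, 7]
Final stack (bottom to top): [16, 30, 7]


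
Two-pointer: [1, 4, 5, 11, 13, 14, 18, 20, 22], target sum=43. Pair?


Two pointers: lo=0, hi=8
No pair sums to 43


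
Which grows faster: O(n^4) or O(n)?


linear grows slower than quartic
O(n) is asymptotically smaller; O(n^4) grows faster


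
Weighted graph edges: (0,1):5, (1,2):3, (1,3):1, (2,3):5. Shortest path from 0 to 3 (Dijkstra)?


Dijkstra from 0:
Distances: {0: 0, 1: 5, 2: 8, 3: 6}
Shortest distance to 3 = 6, path = [0, 1, 3]


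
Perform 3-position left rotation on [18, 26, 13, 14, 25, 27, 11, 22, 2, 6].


Left rotate by 3: [14, 25, 27, 11, 22, 2, 6, 18, 26, 13]


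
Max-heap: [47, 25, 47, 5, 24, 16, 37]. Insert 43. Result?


Append 43: [47, 25, 47, 5, 24, 16, 37, 43]
Bubble up: swap idx 7(43) with idx 3(5); swap idx 3(43) with idx 1(25)
Result: [47, 43, 47, 25, 24, 16, 37, 5]


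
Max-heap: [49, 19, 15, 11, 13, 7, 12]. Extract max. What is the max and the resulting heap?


Max = 49
Replace root with last, heapify down
Resulting heap: [19, 13, 15, 11, 12, 7]


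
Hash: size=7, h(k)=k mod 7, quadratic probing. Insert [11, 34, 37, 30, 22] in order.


Insertions: 11->slot 4; 34->slot 6; 37->slot 2; 30->slot 3; 22->slot 1
Table: [None, 22, 37, 30, 11, None, 34]


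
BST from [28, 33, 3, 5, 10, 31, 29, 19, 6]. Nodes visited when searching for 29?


BST root = 28
Search for 29: compare at each node
Path: [28, 33, 31, 29]


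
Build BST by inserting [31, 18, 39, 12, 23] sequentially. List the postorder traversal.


Root = 31; build tree by BST insertion.
Postorder traversal: [12, 23, 18, 39, 31]


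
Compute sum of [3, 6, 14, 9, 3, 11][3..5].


Prefix sums: [0, 3, 9, 23, 32, 35, 46]
Sum[3..5] = prefix[6] - prefix[3] = 46 - 23 = 23


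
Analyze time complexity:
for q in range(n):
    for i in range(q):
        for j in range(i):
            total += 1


Per nesting level: O(n) * O(n) [triangular over q] * O(n) [triangular over i] = O(n^3)
Complexity: O(n^3)


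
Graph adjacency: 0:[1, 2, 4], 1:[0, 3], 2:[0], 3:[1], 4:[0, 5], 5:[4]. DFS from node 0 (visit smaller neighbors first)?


DFS stack-based: start with [0]
Visit order: [0, 1, 3, 2, 4, 5]


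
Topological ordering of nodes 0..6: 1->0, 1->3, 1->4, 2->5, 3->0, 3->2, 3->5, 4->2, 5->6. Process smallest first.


Kahn's algorithm, process smallest node first
Order: [1, 3, 0, 4, 2, 5, 6]


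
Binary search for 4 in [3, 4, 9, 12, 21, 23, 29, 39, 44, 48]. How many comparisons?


Search for 4:
[0,9] mid=4 arr[4]=21
[0,3] mid=1 arr[1]=4
Total: 2 comparisons


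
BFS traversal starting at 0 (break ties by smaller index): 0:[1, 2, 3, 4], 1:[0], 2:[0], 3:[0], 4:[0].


BFS queue: start with [0]
Visit order: [0, 1, 2, 3, 4]


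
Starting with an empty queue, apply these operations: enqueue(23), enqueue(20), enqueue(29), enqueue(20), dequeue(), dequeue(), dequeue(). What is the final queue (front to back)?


enqueue(23) -> [23]
enqueue(20) -> [23, 20]
enqueue(29) -> [23, 20, 29]
enqueue(20) -> [23, 20, 29, 20]
dequeue() returns 23 -> [20, 29, 20]
dequeue() returns 20 -> [29, 20]
dequeue() returns 29 -> [20]
Final queue (front to back): [20]


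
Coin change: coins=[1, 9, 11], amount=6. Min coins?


dp[0]=0; dp[i]=1+min(dp[i-c] for c in coins)
...dp[1]=1, dp[2]=2, dp[3]=3, dp[4]=4, dp[5]=5, dp[6]=6
Minimum coins for 6 = 6


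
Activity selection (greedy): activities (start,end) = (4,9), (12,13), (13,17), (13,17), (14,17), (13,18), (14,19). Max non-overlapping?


Greedy: pick earliest-ending, then skip overlaps.
Selected (3 activities): [(4, 9), (12, 13), (13, 17)]


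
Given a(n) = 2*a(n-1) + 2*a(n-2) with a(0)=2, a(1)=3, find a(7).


Build bottom-up:
...a(5)=196, a(6)=536, a(7)=2*536+2*196=1464


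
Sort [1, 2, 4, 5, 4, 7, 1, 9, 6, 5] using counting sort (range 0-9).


Count array: [0, 2, 1, 0, 2, 2, 1, 1, 0, 1]
Reconstruct: [1, 1, 2, 4, 4, 5, 5, 6, 7, 9]


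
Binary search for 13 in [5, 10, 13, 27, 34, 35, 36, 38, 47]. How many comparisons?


Search for 13:
[0,8] mid=4 arr[4]=34
[0,3] mid=1 arr[1]=10
[2,3] mid=2 arr[2]=13
Total: 3 comparisons


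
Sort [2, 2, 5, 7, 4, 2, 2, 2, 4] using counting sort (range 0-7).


Count array: [0, 0, 5, 0, 2, 1, 0, 1]
Reconstruct: [2, 2, 2, 2, 2, 4, 4, 5, 7]


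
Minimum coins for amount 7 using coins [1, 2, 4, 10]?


dp[0]=0; dp[i]=1+min(dp[i-c] for c in coins)
...dp[2]=1, dp[3]=2, dp[4]=1, dp[5]=2, dp[6]=2, dp[7]=3
Minimum coins for 7 = 3


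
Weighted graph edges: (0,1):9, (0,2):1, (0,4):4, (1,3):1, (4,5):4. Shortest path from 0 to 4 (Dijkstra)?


Dijkstra from 0:
Distances: {0: 0, 1: 9, 2: 1, 3: 10, 4: 4, 5: 8}
Shortest distance to 4 = 4, path = [0, 4]


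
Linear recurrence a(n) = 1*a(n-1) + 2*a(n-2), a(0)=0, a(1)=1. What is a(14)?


Build bottom-up:
...a(12)=1365, a(13)=2731, a(14)=1*2731+2*1365=5461


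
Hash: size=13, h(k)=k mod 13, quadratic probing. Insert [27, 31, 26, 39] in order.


Insertions: 27->slot 1; 31->slot 5; 26->slot 0; 39->slot 4
Table: [26, 27, None, None, 39, 31, None, None, None, None, None, None, None]


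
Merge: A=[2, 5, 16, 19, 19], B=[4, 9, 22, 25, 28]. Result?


Compare heads, take smaller each step.
Merged: [2, 4, 5, 9, 16, 19, 19, 22, 25, 28]


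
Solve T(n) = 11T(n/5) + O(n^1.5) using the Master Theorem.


a=11, b=5, c=1.5. log_5(11)=1.490 < c=1.5. Case 3: O(n^c) = O(n^1.500)
Complexity: O(n^1.500)


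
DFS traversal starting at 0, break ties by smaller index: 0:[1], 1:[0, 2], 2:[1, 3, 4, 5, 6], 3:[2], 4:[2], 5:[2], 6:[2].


DFS stack-based: start with [0]
Visit order: [0, 1, 2, 3, 4, 5, 6]


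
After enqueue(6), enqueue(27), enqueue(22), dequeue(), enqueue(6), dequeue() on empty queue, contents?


enqueue(6) -> [6]
enqueue(27) -> [6, 27]
enqueue(22) -> [6, 27, 22]
dequeue() returns 6 -> [27, 22]
enqueue(6) -> [27, 22, 6]
dequeue() returns 27 -> [22, 6]
Final queue (front to back): [22, 6]


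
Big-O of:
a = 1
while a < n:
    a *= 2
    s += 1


Per nesting level: O(log n) = O(log n)
Complexity: O(log n)


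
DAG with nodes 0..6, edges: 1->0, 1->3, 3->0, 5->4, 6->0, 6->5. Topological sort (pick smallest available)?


Kahn's algorithm, process smallest node first
Order: [1, 2, 3, 6, 0, 5, 4]


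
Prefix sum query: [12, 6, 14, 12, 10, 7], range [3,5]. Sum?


Prefix sums: [0, 12, 18, 32, 44, 54, 61]
Sum[3..5] = prefix[6] - prefix[3] = 61 - 32 = 29


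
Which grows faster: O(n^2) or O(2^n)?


quadratic grows slower than exponential
O(n^2) is asymptotically smaller; O(2^n) grows faster


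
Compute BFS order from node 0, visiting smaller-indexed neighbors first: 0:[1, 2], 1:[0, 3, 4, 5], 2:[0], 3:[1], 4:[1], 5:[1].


BFS queue: start with [0]
Visit order: [0, 1, 2, 3, 4, 5]


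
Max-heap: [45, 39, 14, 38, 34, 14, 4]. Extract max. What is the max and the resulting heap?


Max = 45
Replace root with last, heapify down
Resulting heap: [39, 38, 14, 4, 34, 14]


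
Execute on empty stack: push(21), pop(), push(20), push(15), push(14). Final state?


push(21) -> [21]
pop() returns 21 -> []
push(20) -> [20]
push(15) -> [20, 15]
push(14) -> [20, 15, 14]
Final stack (bottom to top): [20, 15, 14]


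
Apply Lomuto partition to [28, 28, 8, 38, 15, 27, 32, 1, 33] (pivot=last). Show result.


Elements <= 33 go left of pivot.
Result: [28, 28, 8, 15, 27, 32, 1, 33, 38], pivot at index 7


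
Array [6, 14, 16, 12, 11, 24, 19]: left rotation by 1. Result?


Left rotate by 1: [14, 16, 12, 11, 24, 19, 6]


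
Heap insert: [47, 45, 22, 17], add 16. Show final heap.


Append 16: [47, 45, 22, 17, 16]
Bubble up: no swaps needed
Result: [47, 45, 22, 17, 16]


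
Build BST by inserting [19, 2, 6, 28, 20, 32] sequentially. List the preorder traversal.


Root = 19; build tree by BST insertion.
Preorder traversal: [19, 2, 6, 28, 20, 32]


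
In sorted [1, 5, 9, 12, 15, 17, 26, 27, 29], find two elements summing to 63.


Two pointers: lo=0, hi=8
No pair sums to 63


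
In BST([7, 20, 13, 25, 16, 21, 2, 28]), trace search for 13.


BST root = 7
Search for 13: compare at each node
Path: [7, 20, 13]


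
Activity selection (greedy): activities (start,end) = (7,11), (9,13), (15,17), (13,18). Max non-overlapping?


Greedy: pick earliest-ending, then skip overlaps.
Selected (2 activities): [(7, 11), (15, 17)]


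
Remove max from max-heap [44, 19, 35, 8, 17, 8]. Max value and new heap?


Max = 44
Replace root with last, heapify down
Resulting heap: [35, 19, 8, 8, 17]


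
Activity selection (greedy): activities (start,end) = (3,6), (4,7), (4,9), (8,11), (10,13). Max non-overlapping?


Greedy: pick earliest-ending, then skip overlaps.
Selected (2 activities): [(3, 6), (8, 11)]


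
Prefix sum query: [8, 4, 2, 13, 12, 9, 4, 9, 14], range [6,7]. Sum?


Prefix sums: [0, 8, 12, 14, 27, 39, 48, 52, 61, 75]
Sum[6..7] = prefix[8] - prefix[6] = 61 - 48 = 13


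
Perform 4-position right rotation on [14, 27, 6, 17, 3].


Right rotate by 4: [27, 6, 17, 3, 14]


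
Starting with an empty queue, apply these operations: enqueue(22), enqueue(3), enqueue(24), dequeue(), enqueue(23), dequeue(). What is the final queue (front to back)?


enqueue(22) -> [22]
enqueue(3) -> [22, 3]
enqueue(24) -> [22, 3, 24]
dequeue() returns 22 -> [3, 24]
enqueue(23) -> [3, 24, 23]
dequeue() returns 3 -> [24, 23]
Final queue (front to back): [24, 23]


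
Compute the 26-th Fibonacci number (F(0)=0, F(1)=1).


F(n)=F(n-1)+F(n-2)
...F(24)=46368, F(25)=75025, F(26)=121393


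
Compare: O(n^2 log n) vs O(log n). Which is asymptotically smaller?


logarithmic grows slower than n^2 log n
O(log n) is asymptotically smaller; O(n^2 log n) grows faster


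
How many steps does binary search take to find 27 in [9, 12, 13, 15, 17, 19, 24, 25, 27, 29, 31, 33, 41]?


Search for 27:
[0,12] mid=6 arr[6]=24
[7,12] mid=9 arr[9]=29
[7,8] mid=7 arr[7]=25
[8,8] mid=8 arr[8]=27
Total: 4 comparisons


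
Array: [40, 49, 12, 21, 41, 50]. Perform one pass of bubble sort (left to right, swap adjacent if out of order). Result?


After one pass: [40, 12, 21, 41, 49, 50]


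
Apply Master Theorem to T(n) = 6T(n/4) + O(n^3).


a=6, b=4, c=3. log_4(6)=1.292 < c=3. Case 3: O(n^c) = O(n^3)
Complexity: O(n^3)


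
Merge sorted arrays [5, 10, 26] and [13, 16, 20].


Compare heads, take smaller each step.
Merged: [5, 10, 13, 16, 20, 26]


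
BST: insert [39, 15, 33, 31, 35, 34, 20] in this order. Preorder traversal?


Root = 39; build tree by BST insertion.
Preorder traversal: [39, 15, 33, 31, 20, 35, 34]


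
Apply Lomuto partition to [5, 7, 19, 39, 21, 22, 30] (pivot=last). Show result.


Elements <= 30 go left of pivot.
Result: [5, 7, 19, 21, 22, 30, 39], pivot at index 5


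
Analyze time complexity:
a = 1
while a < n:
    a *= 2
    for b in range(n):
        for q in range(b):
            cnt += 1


Per nesting level: O(log n) * O(n) * O(n) [triangular over b] = O(n^2 log n)
Complexity: O(n^2 log n)


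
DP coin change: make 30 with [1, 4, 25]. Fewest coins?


dp[0]=0; dp[i]=1+min(dp[i-c] for c in coins)
...dp[25]=1, dp[26]=2, dp[27]=3, dp[28]=4, dp[29]=2, dp[30]=3
Minimum coins for 30 = 3


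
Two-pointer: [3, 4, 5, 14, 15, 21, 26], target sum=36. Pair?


Two pointers: lo=0, hi=6
Found pair: (15, 21) summing to 36


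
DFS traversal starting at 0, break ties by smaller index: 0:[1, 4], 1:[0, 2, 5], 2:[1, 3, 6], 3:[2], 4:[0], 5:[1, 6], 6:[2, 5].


DFS stack-based: start with [0]
Visit order: [0, 1, 2, 3, 6, 5, 4]


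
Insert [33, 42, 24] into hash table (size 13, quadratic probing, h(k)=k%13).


Insertions: 33->slot 7; 42->slot 3; 24->slot 11
Table: [None, None, None, 42, None, None, None, 33, None, None, None, 24, None]


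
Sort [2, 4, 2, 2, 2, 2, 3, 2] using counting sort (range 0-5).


Count array: [0, 0, 6, 1, 1, 0]
Reconstruct: [2, 2, 2, 2, 2, 2, 3, 4]


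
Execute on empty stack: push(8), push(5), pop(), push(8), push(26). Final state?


push(8) -> [8]
push(5) -> [8, 5]
pop() returns 5 -> [8]
push(8) -> [8, 8]
push(26) -> [8, 8, 26]
Final stack (bottom to top): [8, 8, 26]


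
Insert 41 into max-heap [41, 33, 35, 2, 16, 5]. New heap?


Append 41: [41, 33, 35, 2, 16, 5, 41]
Bubble up: swap idx 6(41) with idx 2(35)
Result: [41, 33, 41, 2, 16, 5, 35]


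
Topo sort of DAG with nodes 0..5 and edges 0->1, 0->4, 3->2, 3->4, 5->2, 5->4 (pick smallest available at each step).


Kahn's algorithm, process smallest node first
Order: [0, 1, 3, 5, 2, 4]


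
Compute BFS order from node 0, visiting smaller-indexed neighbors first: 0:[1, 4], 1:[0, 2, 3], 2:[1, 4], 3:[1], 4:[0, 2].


BFS queue: start with [0]
Visit order: [0, 1, 4, 2, 3]


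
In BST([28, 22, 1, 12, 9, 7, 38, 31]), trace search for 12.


BST root = 28
Search for 12: compare at each node
Path: [28, 22, 1, 12]


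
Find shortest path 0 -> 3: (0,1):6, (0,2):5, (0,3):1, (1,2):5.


Dijkstra from 0:
Distances: {0: 0, 1: 6, 2: 5, 3: 1}
Shortest distance to 3 = 1, path = [0, 3]


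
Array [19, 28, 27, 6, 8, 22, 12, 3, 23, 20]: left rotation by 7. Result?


Left rotate by 7: [3, 23, 20, 19, 28, 27, 6, 8, 22, 12]


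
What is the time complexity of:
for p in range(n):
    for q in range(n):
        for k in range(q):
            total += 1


Per nesting level: O(n) * O(n) * O(n) [triangular over q] = O(n^3)
Complexity: O(n^3)


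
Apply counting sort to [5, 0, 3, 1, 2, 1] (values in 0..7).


Count array: [1, 2, 1, 1, 0, 1, 0, 0]
Reconstruct: [0, 1, 1, 2, 3, 5]


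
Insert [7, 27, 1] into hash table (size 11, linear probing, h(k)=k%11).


Insertions: 7->slot 7; 27->slot 5; 1->slot 1
Table: [None, 1, None, None, None, 27, None, 7, None, None, None]


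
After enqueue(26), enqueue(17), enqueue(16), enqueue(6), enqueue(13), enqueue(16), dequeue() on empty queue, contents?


enqueue(26) -> [26]
enqueue(17) -> [26, 17]
enqueue(16) -> [26, 17, 16]
enqueue(6) -> [26, 17, 16, 6]
enqueue(13) -> [26, 17, 16, 6, 13]
enqueue(16) -> [26, 17, 16, 6, 13, 16]
dequeue() returns 26 -> [17, 16, 6, 13, 16]
Final queue (front to back): [17, 16, 6, 13, 16]
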